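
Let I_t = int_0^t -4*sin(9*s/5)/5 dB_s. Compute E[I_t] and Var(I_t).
E[I_t] = 0; Var(I_t) = 8*t/25 - 4*sin(18*t/5)/45

The Itô integral of a deterministic integrand f(s) has mean 0 because each increment f(s) * (B_{s+ds} - B_s) has mean 0. By the Itô isometry:
  Var( int_0^t f(s) dB_s ) = E[ (int_0^t f(s) dB_s)^2 ] = int_0^t f(s)^2 ds.
Here f(s) = -4*sin(9*s/5)/5, so f(s)^2 = 16*sin(9*s/5)^2/25. Integrate:
  int_0^t (16*sin(9*s/5)^2/25) ds = 8*t/25 - 4*sin(18*t/5)/45.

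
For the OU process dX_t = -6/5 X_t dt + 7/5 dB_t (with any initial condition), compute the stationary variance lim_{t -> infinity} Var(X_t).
lim Var(X_t) = 49/60

The OU SDE dX = -theta X dt + sigma dB admits the integrating factor exp(theta t): d(exp(theta t) X_t) = sigma exp(theta t) dB_t. Integrating from 0 to t gives X_t = x_0 * exp(-theta t) + sigma * int_0^t exp(-theta (t-s)) dB_s for any initial x_0. The Itô integral has variance (by the Itô isometry) sigma^2 * int_0^t exp(-2 theta (t - s)) ds = sigma^2 * (1 - exp(-2 theta t)) / (2 theta), independent of x_0.
With theta = 6/5, sigma = 7/5:
  Var(X_t) = (7/5)^2 * (1 - exp(-2*6/5 t)) / (2 * 6/5) = 49/60 - 49*exp(-12*t/5)/60.
As t -> infinity, exp(-2*6/5 t) -> 0, so the stationary variance is sigma^2 / (2 theta) = 49/60.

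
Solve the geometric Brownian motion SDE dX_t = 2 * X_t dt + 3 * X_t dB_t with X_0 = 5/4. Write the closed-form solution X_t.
X_t = 5/4 * exp((-5/2) * t + (3) * B_t)

For GBM dX = mu X dt + sigma X dB with X_0 = x_0, apply Itô to Y = log X: dY = (mu - sigma^2/2) dt + sigma dB, so Y_t = log(x_0) + (mu - sigma^2/2) t + sigma B_t and hence X_t = x_0 * exp((mu - sigma^2/2) t + sigma B_t).
With mu = 2, sigma = 3, x_0 = 5/4, this gives:
  X_t = 5/4 * exp((-5/2) * t + (3) * B_t).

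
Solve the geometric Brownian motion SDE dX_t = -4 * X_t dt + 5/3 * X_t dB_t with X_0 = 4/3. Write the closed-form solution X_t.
X_t = 4/3 * exp((-97/18) * t + (5/3) * B_t)

For GBM dX = mu X dt + sigma X dB with X_0 = x_0, apply Itô to Y = log X: dY = (mu - sigma^2/2) dt + sigma dB, so Y_t = log(x_0) + (mu - sigma^2/2) t + sigma B_t and hence X_t = x_0 * exp((mu - sigma^2/2) t + sigma B_t).
With mu = -4, sigma = 5/3, x_0 = 4/3, this gives:
  X_t = 4/3 * exp((-97/18) * t + (5/3) * B_t).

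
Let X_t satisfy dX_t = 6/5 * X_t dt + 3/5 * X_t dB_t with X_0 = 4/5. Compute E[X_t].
E[X_t] = 4*exp(6*t/5)/5

For GBM dX = mu X dt + sigma X dB with X_0 = x_0, apply Itô to Y = log X: dY = (mu - sigma^2/2) dt + sigma dB, so Y_t = log(x_0) + (mu - sigma^2/2) t + sigma B_t and hence X_t = x_0 * exp((mu - sigma^2/2) t + sigma B_t).
With mu = 6/5, sigma = 3/5, x_0 = 4/5, this gives:
  X_t = 4/5 * exp((51/50) * t + (3/5) * B_t).
Since sigma*B_t ~ Normal(0, sigma^2 t), E[exp(sigma*B_t)] = exp(sigma^2 t / 2); so E[X_t] = x_0 * exp((mu - sigma^2/2) t) * exp(sigma^2 t / 2) = x_0 * exp(mu t) = 4*exp(6*t/5)/5.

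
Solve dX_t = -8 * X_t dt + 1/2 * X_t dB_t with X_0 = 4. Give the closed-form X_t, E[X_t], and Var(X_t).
X_t = 4 * exp((-65/8) t + (1/2) B_t); E[X_t] = 4*exp(-8*t); Var(X_t) = (16*exp(t/4) - 16)*exp(-16*t)

For GBM dX = mu X dt + sigma X dB with X_0 = x_0, apply Itô to Y = log X: dY = (mu - sigma^2/2) dt + sigma dB, so Y_t = log(x_0) + (mu - sigma^2/2) t + sigma B_t and hence X_t = x_0 * exp((mu - sigma^2/2) t + sigma B_t).
With mu = -8, sigma = 1/2, x_0 = 4, this gives:
  X_t = 4 * exp((-65/8) * t + (1/2) * B_t).
Since sigma*B_t ~ Normal(0, sigma^2 t), E[exp(sigma*B_t)] = exp(sigma^2 t / 2); so E[X_t] = x_0 * exp((mu - sigma^2/2) t) * exp(sigma^2 t / 2) = x_0 * exp(mu t) = 4*exp(-8*t).
Var(X_t) = E[X_t^2] - (E[X_t])^2 = x_0^2 * exp(2 mu t) * (exp(sigma^2 t) - 1) = (16*exp(t/4) - 16)*exp(-16*t).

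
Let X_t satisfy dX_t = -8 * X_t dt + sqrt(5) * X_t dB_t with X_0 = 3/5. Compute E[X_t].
E[X_t] = 3*exp(-8*t)/5

For GBM dX = mu X dt + sigma X dB with X_0 = x_0, apply Itô to Y = log X: dY = (mu - sigma^2/2) dt + sigma dB, so Y_t = log(x_0) + (mu - sigma^2/2) t + sigma B_t and hence X_t = x_0 * exp((mu - sigma^2/2) t + sigma B_t).
With mu = -8, sigma = sqrt(5), x_0 = 3/5, this gives:
  X_t = 3/5 * exp((-21/2) * t + (sqrt(5)) * B_t).
Since sigma*B_t ~ Normal(0, sigma^2 t), E[exp(sigma*B_t)] = exp(sigma^2 t / 2); so E[X_t] = x_0 * exp((mu - sigma^2/2) t) * exp(sigma^2 t / 2) = x_0 * exp(mu t) = 3*exp(-8*t)/5.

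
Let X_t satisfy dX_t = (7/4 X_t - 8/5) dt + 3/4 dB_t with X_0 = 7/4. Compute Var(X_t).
Var(X_t) = 9*exp(7*t/2)/56 - 9/56

The variance V(t) = Var(X_t) satisfies V'(t) = 2 a V(t) + c^2 with V(0) = 0 (drift coefficient is linear in X, diffusion is constant). With a = 7/4, c = 3/4, the solution is
  V(t) = (c^2 / (2 a)) * (exp(2 a t) - 1)
       = ((3/4)^2 / (2*(7/4))) * (exp((7/2) t) - 1)
       = 9*exp(7*t/2)/56 - 9/56.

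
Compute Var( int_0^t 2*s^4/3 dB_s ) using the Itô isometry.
Var = 4*t^9/81

The Itô integral of a deterministic integrand f(s) has mean 0 because each increment f(s) * (B_{s+ds} - B_s) has mean 0. By the Itô isometry:
  Var( int_0^t f(s) dB_s ) = E[ (int_0^t f(s) dB_s)^2 ] = int_0^t f(s)^2 ds.
Here f(s) = 2*s^4/3, so f(s)^2 = 4*s^8/9. Integrate:
  int_0^t (4*s^8/9) ds = 4*t^9/81.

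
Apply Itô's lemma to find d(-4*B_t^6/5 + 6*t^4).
d(-4*B_t^6/5 + 6*t^4) = (-12*B_t^4 + 24*t^3) dt + (-24*B_t^5/5) dB_t

Itô's formula for f(t, x): d f(t, B_t) = (f_t + (1/2) f_xx) dt + f_x dB_t. Compute partials of f(t, x) = 6*t^4 - 4*x^6/5:
  f_t(t,x)  = 24*t^3
  f_x(t,x)  = -24*x^5/5
  f_xx(t,x) = -24*x^4
Assemble drift = f_t + (1/2) f_xx = 24*t^3 - 12*x^4 and diffusion = f_x = -24*x^5/5. Substituting x = B_t:
  d(-4*B_t^6/5 + 6*t^4) = (-12*B_t^4 + 24*t^3) dt + (-24*B_t^5/5) dB_t.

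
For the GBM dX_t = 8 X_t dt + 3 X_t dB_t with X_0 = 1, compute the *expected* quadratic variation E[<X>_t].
E[<X>_t] = 9*exp(25*t)/25 - 9/25

<X>_t = int_0^t (3 * X_s)^2 ds. Taking expectation inside the integral: E[<X>_t] = 3^2 * int_0^t E[X_s^2] ds. For GBM, E[X_s^2] = x_0^2 * exp((2 mu + sigma^2) s). Integrating:
  E[<X>_t] = 3^2 * 1^2 * (exp((2*8 + 3^2) t) - 1) / (2*8 + 3^2)
           = 3^2 * 1^2 * (exp(25 t) - 1) / 25 = 9*exp(25*t)/25 - 9/25.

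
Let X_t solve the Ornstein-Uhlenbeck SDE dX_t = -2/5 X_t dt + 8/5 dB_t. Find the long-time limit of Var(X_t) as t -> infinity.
lim Var(X_t) = 16/5

The OU SDE dX = -theta X dt + sigma dB admits the integrating factor exp(theta t): d(exp(theta t) X_t) = sigma exp(theta t) dB_t. Integrating from 0 to t gives X_t = x_0 * exp(-theta t) + sigma * int_0^t exp(-theta (t-s)) dB_s for any initial x_0. The Itô integral has variance (by the Itô isometry) sigma^2 * int_0^t exp(-2 theta (t - s)) ds = sigma^2 * (1 - exp(-2 theta t)) / (2 theta), independent of x_0.
With theta = 2/5, sigma = 8/5:
  Var(X_t) = (8/5)^2 * (1 - exp(-2*2/5 t)) / (2 * 2/5) = 16/5 - 16*exp(-4*t/5)/5.
As t -> infinity, exp(-2*2/5 t) -> 0, so the stationary variance is sigma^2 / (2 theta) = 16/5.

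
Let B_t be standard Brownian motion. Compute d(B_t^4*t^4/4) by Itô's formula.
d(B_t^4*t^4/4) = (B_t^2*t^3*(B_t^2 + 3*t/2)) dt + (B_t^3*t^4) dB_t

Itô's formula for f(t, x): d f(t, B_t) = (f_t + (1/2) f_xx) dt + f_x dB_t. Compute partials of f(t, x) = t^4*x^4/4:
  f_t(t,x)  = t^3*x^4
  f_x(t,x)  = t^4*x^3
  f_xx(t,x) = 3*t^4*x^2
Assemble drift = f_t + (1/2) f_xx = t^3*x^2*(3*t/2 + x^2) and diffusion = f_x = t^4*x^3. Substituting x = B_t:
  d(B_t^4*t^4/4) = (B_t^2*t^3*(B_t^2 + 3*t/2)) dt + (B_t^3*t^4) dB_t.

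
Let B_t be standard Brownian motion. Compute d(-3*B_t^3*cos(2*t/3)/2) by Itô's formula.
d(-3*B_t^3*cos(2*t/3)/2) = (B_t*(B_t^2*sin(2*t/3) - 9*cos(2*t/3)/2)) dt + (-9*B_t^2*cos(2*t/3)/2) dB_t

Itô's formula for f(t, x): d f(t, B_t) = (f_t + (1/2) f_xx) dt + f_x dB_t. Compute partials of f(t, x) = -3*x^3*cos(2*t/3)/2:
  f_t(t,x)  = x^3*sin(2*t/3)
  f_x(t,x)  = -9*x^2*cos(2*t/3)/2
  f_xx(t,x) = -9*x*cos(2*t/3)
Assemble drift = f_t + (1/2) f_xx = x*(x^2*sin(2*t/3) - 9*cos(2*t/3)/2) and diffusion = f_x = -9*x^2*cos(2*t/3)/2. Substituting x = B_t:
  d(-3*B_t^3*cos(2*t/3)/2) = (B_t*(B_t^2*sin(2*t/3) - 9*cos(2*t/3)/2)) dt + (-9*B_t^2*cos(2*t/3)/2) dB_t.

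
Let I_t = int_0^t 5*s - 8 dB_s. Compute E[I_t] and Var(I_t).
E[I_t] = 0; Var(I_t) = t*(25*t^2 - 120*t + 192)/3

The Itô integral of a deterministic integrand f(s) has mean 0 because each increment f(s) * (B_{s+ds} - B_s) has mean 0. By the Itô isometry:
  Var( int_0^t f(s) dB_s ) = E[ (int_0^t f(s) dB_s)^2 ] = int_0^t f(s)^2 ds.
Here f(s) = 5*s - 8, so f(s)^2 = (5*s - 8)^2. Integrate:
  int_0^t ((5*s - 8)^2) ds = t*(25*t^2 - 120*t + 192)/3.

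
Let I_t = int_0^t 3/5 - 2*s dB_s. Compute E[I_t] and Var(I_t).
E[I_t] = 0; Var(I_t) = t*(100*t^2 - 90*t + 27)/75

The Itô integral of a deterministic integrand f(s) has mean 0 because each increment f(s) * (B_{s+ds} - B_s) has mean 0. By the Itô isometry:
  Var( int_0^t f(s) dB_s ) = E[ (int_0^t f(s) dB_s)^2 ] = int_0^t f(s)^2 ds.
Here f(s) = 3/5 - 2*s, so f(s)^2 = (10*s - 3)^2/25. Integrate:
  int_0^t ((10*s - 3)^2/25) ds = t*(100*t^2 - 90*t + 27)/75.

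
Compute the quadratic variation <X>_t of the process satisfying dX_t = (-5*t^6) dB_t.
<X>_t = 25*t^13/13

For an Itô process dX_t = a(t) dt + b(t) dB_t, the quadratic variation is <X>_t = int_0^t b(s)^2 ds (the drift term does not contribute). Here b(s) = -5*s^6, so
  b(s)^2 = 25*s^12.
Integrating from 0 to t:
  <X>_t = int_0^t (25*s^12) ds = 25*t^13/13.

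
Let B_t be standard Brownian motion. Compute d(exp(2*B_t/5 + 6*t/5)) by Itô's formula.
d(exp(2*B_t/5 + 6*t/5)) = (32*exp(2*B_t/5 + 6*t/5)/25) dt + (2*exp(2*B_t/5 + 6*t/5)/5) dB_t

Itô's formula for f(t, x): d f(t, B_t) = (f_t + (1/2) f_xx) dt + f_x dB_t. Compute partials of f(t, x) = exp(6*t/5 + 2*x/5):
  f_t(t,x)  = 6*exp(6*t/5 + 2*x/5)/5
  f_x(t,x)  = 2*exp(6*t/5 + 2*x/5)/5
  f_xx(t,x) = 4*exp(6*t/5 + 2*x/5)/25
Assemble drift = f_t + (1/2) f_xx = 32*exp(6*t/5 + 2*x/5)/25 and diffusion = f_x = 2*exp(6*t/5 + 2*x/5)/5. Substituting x = B_t:
  d(exp(2*B_t/5 + 6*t/5)) = (32*exp(2*B_t/5 + 6*t/5)/25) dt + (2*exp(2*B_t/5 + 6*t/5)/5) dB_t.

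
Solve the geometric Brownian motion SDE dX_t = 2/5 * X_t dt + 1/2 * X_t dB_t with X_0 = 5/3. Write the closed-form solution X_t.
X_t = 5/3 * exp((11/40) * t + (1/2) * B_t)

For GBM dX = mu X dt + sigma X dB with X_0 = x_0, apply Itô to Y = log X: dY = (mu - sigma^2/2) dt + sigma dB, so Y_t = log(x_0) + (mu - sigma^2/2) t + sigma B_t and hence X_t = x_0 * exp((mu - sigma^2/2) t + sigma B_t).
With mu = 2/5, sigma = 1/2, x_0 = 5/3, this gives:
  X_t = 5/3 * exp((11/40) * t + (1/2) * B_t).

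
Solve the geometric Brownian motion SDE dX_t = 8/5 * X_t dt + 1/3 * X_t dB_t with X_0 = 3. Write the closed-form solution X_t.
X_t = 3 * exp((139/90) * t + (1/3) * B_t)

For GBM dX = mu X dt + sigma X dB with X_0 = x_0, apply Itô to Y = log X: dY = (mu - sigma^2/2) dt + sigma dB, so Y_t = log(x_0) + (mu - sigma^2/2) t + sigma B_t and hence X_t = x_0 * exp((mu - sigma^2/2) t + sigma B_t).
With mu = 8/5, sigma = 1/3, x_0 = 3, this gives:
  X_t = 3 * exp((139/90) * t + (1/3) * B_t).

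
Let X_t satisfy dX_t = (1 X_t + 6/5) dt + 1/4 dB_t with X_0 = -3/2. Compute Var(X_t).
Var(X_t) = exp(2*t)/32 - 1/32

The variance V(t) = Var(X_t) satisfies V'(t) = 2 a V(t) + c^2 with V(0) = 0 (drift coefficient is linear in X, diffusion is constant). With a = 1, c = 1/4, the solution is
  V(t) = (c^2 / (2 a)) * (exp(2 a t) - 1)
       = ((1/4)^2 / (2*1)) * (exp(2 t) - 1)
       = exp(2*t)/32 - 1/32.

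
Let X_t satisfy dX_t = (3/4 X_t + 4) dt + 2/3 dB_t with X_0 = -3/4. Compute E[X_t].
E[X_t] = 55*exp(3*t/4)/12 - 16/3

Taking expectations and using E[dB_t] = 0, the mean m(t) = E[X_t] satisfies the ODE m'(t) = a m(t) + b with m(0) = x_0. With a = 3/4, b = 4, x_0 = -3/4, the solution is
  m(t) = x_0 * exp(a t) + (b/a) * (exp(a t) - 1)
       = (-3/4) * exp((3/4) t) + (4/(3/4)) * (exp((3/4) t) - 1)
       = 55*exp(3*t/4)/12 - 16/3.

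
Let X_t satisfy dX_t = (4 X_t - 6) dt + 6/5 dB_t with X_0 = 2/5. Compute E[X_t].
E[X_t] = 3/2 - 11*exp(4*t)/10

Taking expectations and using E[dB_t] = 0, the mean m(t) = E[X_t] satisfies the ODE m'(t) = a m(t) + b with m(0) = x_0. With a = 4, b = -6, x_0 = 2/5, the solution is
  m(t) = x_0 * exp(a t) + (b/a) * (exp(a t) - 1)
       = (2/5) * exp(4 t) + ((-6)/4) * (exp(4 t) - 1)
       = 3/2 - 11*exp(4*t)/10.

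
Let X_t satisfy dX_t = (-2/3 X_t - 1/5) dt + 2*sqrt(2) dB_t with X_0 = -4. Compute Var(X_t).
Var(X_t) = 6 - 6*exp(-4*t/3)

The variance V(t) = Var(X_t) satisfies V'(t) = 2 a V(t) + c^2 with V(0) = 0 (drift coefficient is linear in X, diffusion is constant). With a = -2/3, c = 2*sqrt(2), the solution is
  V(t) = (c^2 / (2 a)) * (exp(2 a t) - 1)
       = ((2*sqrt(2))^2 / (2*(-2/3))) * (exp((-4/3) t) - 1)
       = 6 - 6*exp(-4*t/3).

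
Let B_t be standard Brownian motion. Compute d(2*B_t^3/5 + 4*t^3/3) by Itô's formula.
d(2*B_t^3/5 + 4*t^3/3) = (6*B_t/5 + 4*t^2) dt + (6*B_t^2/5) dB_t

Itô's formula for f(t, x): d f(t, B_t) = (f_t + (1/2) f_xx) dt + f_x dB_t. Compute partials of f(t, x) = 4*t^3/3 + 2*x^3/5:
  f_t(t,x)  = 4*t^2
  f_x(t,x)  = 6*x^2/5
  f_xx(t,x) = 12*x/5
Assemble drift = f_t + (1/2) f_xx = 4*t^2 + 6*x/5 and diffusion = f_x = 6*x^2/5. Substituting x = B_t:
  d(2*B_t^3/5 + 4*t^3/3) = (6*B_t/5 + 4*t^2) dt + (6*B_t^2/5) dB_t.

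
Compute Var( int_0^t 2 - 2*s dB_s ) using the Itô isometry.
Var = 4*t*(t^2 - 3*t + 3)/3

The Itô integral of a deterministic integrand f(s) has mean 0 because each increment f(s) * (B_{s+ds} - B_s) has mean 0. By the Itô isometry:
  Var( int_0^t f(s) dB_s ) = E[ (int_0^t f(s) dB_s)^2 ] = int_0^t f(s)^2 ds.
Here f(s) = 2 - 2*s, so f(s)^2 = 4*(s - 1)^2. Integrate:
  int_0^t (4*(s - 1)^2) ds = 4*t*(t^2 - 3*t + 3)/3.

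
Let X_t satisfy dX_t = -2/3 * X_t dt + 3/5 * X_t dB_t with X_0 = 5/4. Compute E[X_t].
E[X_t] = 5*exp(-2*t/3)/4

For GBM dX = mu X dt + sigma X dB with X_0 = x_0, apply Itô to Y = log X: dY = (mu - sigma^2/2) dt + sigma dB, so Y_t = log(x_0) + (mu - sigma^2/2) t + sigma B_t and hence X_t = x_0 * exp((mu - sigma^2/2) t + sigma B_t).
With mu = -2/3, sigma = 3/5, x_0 = 5/4, this gives:
  X_t = 5/4 * exp((-127/150) * t + (3/5) * B_t).
Since sigma*B_t ~ Normal(0, sigma^2 t), E[exp(sigma*B_t)] = exp(sigma^2 t / 2); so E[X_t] = x_0 * exp((mu - sigma^2/2) t) * exp(sigma^2 t / 2) = x_0 * exp(mu t) = 5*exp(-2*t/3)/4.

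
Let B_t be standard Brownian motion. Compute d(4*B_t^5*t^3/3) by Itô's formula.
d(4*B_t^5*t^3/3) = (B_t^3*t^2*(4*B_t^2 + 40*t/3)) dt + (20*B_t^4*t^3/3) dB_t

Itô's formula for f(t, x): d f(t, B_t) = (f_t + (1/2) f_xx) dt + f_x dB_t. Compute partials of f(t, x) = 4*t^3*x^5/3:
  f_t(t,x)  = 4*t^2*x^5
  f_x(t,x)  = 20*t^3*x^4/3
  f_xx(t,x) = 80*t^3*x^3/3
Assemble drift = f_t + (1/2) f_xx = t^2*x^3*(40*t/3 + 4*x^2) and diffusion = f_x = 20*t^3*x^4/3. Substituting x = B_t:
  d(4*B_t^5*t^3/3) = (B_t^3*t^2*(4*B_t^2 + 40*t/3)) dt + (20*B_t^4*t^3/3) dB_t.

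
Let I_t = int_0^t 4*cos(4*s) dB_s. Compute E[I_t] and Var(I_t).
E[I_t] = 0; Var(I_t) = 8*t + 2*sin(4*t)*cos(4*t)

The Itô integral of a deterministic integrand f(s) has mean 0 because each increment f(s) * (B_{s+ds} - B_s) has mean 0. By the Itô isometry:
  Var( int_0^t f(s) dB_s ) = E[ (int_0^t f(s) dB_s)^2 ] = int_0^t f(s)^2 ds.
Here f(s) = 4*cos(4*s), so f(s)^2 = 16*cos(4*s)^2. Integrate:
  int_0^t (16*cos(4*s)^2) ds = 8*t + 2*sin(4*t)*cos(4*t).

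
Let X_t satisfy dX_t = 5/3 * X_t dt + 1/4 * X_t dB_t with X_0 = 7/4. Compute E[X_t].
E[X_t] = 7*exp(5*t/3)/4

For GBM dX = mu X dt + sigma X dB with X_0 = x_0, apply Itô to Y = log X: dY = (mu - sigma^2/2) dt + sigma dB, so Y_t = log(x_0) + (mu - sigma^2/2) t + sigma B_t and hence X_t = x_0 * exp((mu - sigma^2/2) t + sigma B_t).
With mu = 5/3, sigma = 1/4, x_0 = 7/4, this gives:
  X_t = 7/4 * exp((157/96) * t + (1/4) * B_t).
Since sigma*B_t ~ Normal(0, sigma^2 t), E[exp(sigma*B_t)] = exp(sigma^2 t / 2); so E[X_t] = x_0 * exp((mu - sigma^2/2) t) * exp(sigma^2 t / 2) = x_0 * exp(mu t) = 7*exp(5*t/3)/4.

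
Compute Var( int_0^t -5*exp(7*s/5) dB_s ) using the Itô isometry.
Var = 125*exp(14*t/5)/14 - 125/14

The Itô integral of a deterministic integrand f(s) has mean 0 because each increment f(s) * (B_{s+ds} - B_s) has mean 0. By the Itô isometry:
  Var( int_0^t f(s) dB_s ) = E[ (int_0^t f(s) dB_s)^2 ] = int_0^t f(s)^2 ds.
Here f(s) = -5*exp(7*s/5), so f(s)^2 = 25*exp(14*s/5). Integrate:
  int_0^t (25*exp(14*s/5)) ds = 125*exp(14*t/5)/14 - 125/14.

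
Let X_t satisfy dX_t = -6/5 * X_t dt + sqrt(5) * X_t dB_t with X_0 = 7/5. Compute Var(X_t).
Var(X_t) = (49*exp(5*t) - 49)*exp(-12*t/5)/25

For GBM dX = mu X dt + sigma X dB with X_0 = x_0, apply Itô to Y = log X: dY = (mu - sigma^2/2) dt + sigma dB, so Y_t = log(x_0) + (mu - sigma^2/2) t + sigma B_t and hence X_t = x_0 * exp((mu - sigma^2/2) t + sigma B_t).
With mu = -6/5, sigma = sqrt(5), x_0 = 7/5, this gives:
  X_t = 7/5 * exp((-37/10) * t + (sqrt(5)) * B_t).
Since sigma*B_t ~ Normal(0, sigma^2 t), E[exp(sigma*B_t)] = exp(sigma^2 t / 2); so E[X_t] = x_0 * exp((mu - sigma^2/2) t) * exp(sigma^2 t / 2) = x_0 * exp(mu t) = 7*exp(-6*t/5)/5.
Var(X_t) = E[X_t^2] - (E[X_t])^2 = x_0^2 * exp(2 mu t) * (exp(sigma^2 t) - 1) = (49*exp(5*t) - 49)*exp(-12*t/5)/25.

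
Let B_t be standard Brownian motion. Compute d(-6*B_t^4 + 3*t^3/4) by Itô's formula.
d(-6*B_t^4 + 3*t^3/4) = (-36*B_t^2 + 9*t^2/4) dt + (-24*B_t^3) dB_t

Itô's formula for f(t, x): d f(t, B_t) = (f_t + (1/2) f_xx) dt + f_x dB_t. Compute partials of f(t, x) = 3*t^3/4 - 6*x^4:
  f_t(t,x)  = 9*t^2/4
  f_x(t,x)  = -24*x^3
  f_xx(t,x) = -72*x^2
Assemble drift = f_t + (1/2) f_xx = 9*t^2/4 - 36*x^2 and diffusion = f_x = -24*x^3. Substituting x = B_t:
  d(-6*B_t^4 + 3*t^3/4) = (-36*B_t^2 + 9*t^2/4) dt + (-24*B_t^3) dB_t.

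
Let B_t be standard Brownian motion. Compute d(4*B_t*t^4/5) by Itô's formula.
d(4*B_t*t^4/5) = (16*B_t*t^3/5) dt + (4*t^4/5) dB_t

Itô's formula for f(t, x): d f(t, B_t) = (f_t + (1/2) f_xx) dt + f_x dB_t. Compute partials of f(t, x) = 4*t^4*x/5:
  f_t(t,x)  = 16*t^3*x/5
  f_x(t,x)  = 4*t^4/5
  f_xx(t,x) = 0
Assemble drift = f_t + (1/2) f_xx = 16*t^3*x/5 and diffusion = f_x = 4*t^4/5. Substituting x = B_t:
  d(4*B_t*t^4/5) = (16*B_t*t^3/5) dt + (4*t^4/5) dB_t.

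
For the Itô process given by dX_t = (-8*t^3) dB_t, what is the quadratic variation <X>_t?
<X>_t = 64*t^7/7

For an Itô process dX_t = a(t) dt + b(t) dB_t, the quadratic variation is <X>_t = int_0^t b(s)^2 ds (the drift term does not contribute). Here b(s) = -8*s^3, so
  b(s)^2 = 64*s^6.
Integrating from 0 to t:
  <X>_t = int_0^t (64*s^6) ds = 64*t^7/7.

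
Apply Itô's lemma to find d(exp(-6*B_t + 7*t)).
d(exp(-6*B_t + 7*t)) = (25*exp(-6*B_t + 7*t)) dt + (-6*exp(-6*B_t + 7*t)) dB_t

Itô's formula for f(t, x): d f(t, B_t) = (f_t + (1/2) f_xx) dt + f_x dB_t. Compute partials of f(t, x) = exp(7*t - 6*x):
  f_t(t,x)  = 7*exp(7*t - 6*x)
  f_x(t,x)  = -6*exp(7*t - 6*x)
  f_xx(t,x) = 36*exp(7*t - 6*x)
Assemble drift = f_t + (1/2) f_xx = 25*exp(7*t - 6*x) and diffusion = f_x = -6*exp(7*t - 6*x). Substituting x = B_t:
  d(exp(-6*B_t + 7*t)) = (25*exp(-6*B_t + 7*t)) dt + (-6*exp(-6*B_t + 7*t)) dB_t.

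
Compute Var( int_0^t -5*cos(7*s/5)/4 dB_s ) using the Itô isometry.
Var = 25*t/32 + 125*sin(14*t/5)/448

The Itô integral of a deterministic integrand f(s) has mean 0 because each increment f(s) * (B_{s+ds} - B_s) has mean 0. By the Itô isometry:
  Var( int_0^t f(s) dB_s ) = E[ (int_0^t f(s) dB_s)^2 ] = int_0^t f(s)^2 ds.
Here f(s) = -5*cos(7*s/5)/4, so f(s)^2 = 25*cos(7*s/5)^2/16. Integrate:
  int_0^t (25*cos(7*s/5)^2/16) ds = 25*t/32 + 125*sin(14*t/5)/448.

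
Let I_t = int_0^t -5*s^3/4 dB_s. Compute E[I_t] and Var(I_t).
E[I_t] = 0; Var(I_t) = 25*t^7/112

The Itô integral of a deterministic integrand f(s) has mean 0 because each increment f(s) * (B_{s+ds} - B_s) has mean 0. By the Itô isometry:
  Var( int_0^t f(s) dB_s ) = E[ (int_0^t f(s) dB_s)^2 ] = int_0^t f(s)^2 ds.
Here f(s) = -5*s^3/4, so f(s)^2 = 25*s^6/16. Integrate:
  int_0^t (25*s^6/16) ds = 25*t^7/112.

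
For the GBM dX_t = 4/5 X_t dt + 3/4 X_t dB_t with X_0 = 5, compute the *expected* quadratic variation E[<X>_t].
E[<X>_t] = 1125*exp(173*t/80)/173 - 1125/173

<X>_t = int_0^t ((3/4) * X_s)^2 ds. Taking expectation inside the integral: E[<X>_t] = (3/4)^2 * int_0^t E[X_s^2] ds. For GBM, E[X_s^2] = x_0^2 * exp((2 mu + sigma^2) s). Integrating:
  E[<X>_t] = (3/4)^2 * 5^2 * (exp((2*(4/5) + (3/4)^2) t) - 1) / (2*(4/5) + (3/4)^2)
           = (3/4)^2 * 5^2 * (exp((173/80) t) - 1) / (173/80) = 1125*exp(173*t/80)/173 - 1125/173.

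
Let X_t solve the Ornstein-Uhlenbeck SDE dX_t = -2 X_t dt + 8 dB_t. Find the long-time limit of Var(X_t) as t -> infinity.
lim Var(X_t) = 16

The OU SDE dX = -theta X dt + sigma dB admits the integrating factor exp(theta t): d(exp(theta t) X_t) = sigma exp(theta t) dB_t. Integrating from 0 to t gives X_t = x_0 * exp(-theta t) + sigma * int_0^t exp(-theta (t-s)) dB_s for any initial x_0. The Itô integral has variance (by the Itô isometry) sigma^2 * int_0^t exp(-2 theta (t - s)) ds = sigma^2 * (1 - exp(-2 theta t)) / (2 theta), independent of x_0.
With theta = 2, sigma = 8:
  Var(X_t) = (8)^2 * (1 - exp(-2*2 t)) / (2 * 2) = 16 - 16*exp(-4*t).
As t -> infinity, exp(-2*2 t) -> 0, so the stationary variance is sigma^2 / (2 theta) = 16.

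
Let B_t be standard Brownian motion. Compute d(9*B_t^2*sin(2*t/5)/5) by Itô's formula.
d(9*B_t^2*sin(2*t/5)/5) = (18*B_t^2*cos(2*t/5)/25 + 9*sin(2*t/5)/5) dt + (18*B_t*sin(2*t/5)/5) dB_t

Itô's formula for f(t, x): d f(t, B_t) = (f_t + (1/2) f_xx) dt + f_x dB_t. Compute partials of f(t, x) = 9*x^2*sin(2*t/5)/5:
  f_t(t,x)  = 18*x^2*cos(2*t/5)/25
  f_x(t,x)  = 18*x*sin(2*t/5)/5
  f_xx(t,x) = 18*sin(2*t/5)/5
Assemble drift = f_t + (1/2) f_xx = 18*x^2*cos(2*t/5)/25 + 9*sin(2*t/5)/5 and diffusion = f_x = 18*x*sin(2*t/5)/5. Substituting x = B_t:
  d(9*B_t^2*sin(2*t/5)/5) = (18*B_t^2*cos(2*t/5)/25 + 9*sin(2*t/5)/5) dt + (18*B_t*sin(2*t/5)/5) dB_t.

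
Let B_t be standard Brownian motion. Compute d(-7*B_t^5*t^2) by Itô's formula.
d(-7*B_t^5*t^2) = (14*B_t^3*t*(-B_t^2 - 5*t)) dt + (-35*B_t^4*t^2) dB_t

Itô's formula for f(t, x): d f(t, B_t) = (f_t + (1/2) f_xx) dt + f_x dB_t. Compute partials of f(t, x) = -7*t^2*x^5:
  f_t(t,x)  = -14*t*x^5
  f_x(t,x)  = -35*t^2*x^4
  f_xx(t,x) = -140*t^2*x^3
Assemble drift = f_t + (1/2) f_xx = 14*t*x^3*(-5*t - x^2) and diffusion = f_x = -35*t^2*x^4. Substituting x = B_t:
  d(-7*B_t^5*t^2) = (14*B_t^3*t*(-B_t^2 - 5*t)) dt + (-35*B_t^4*t^2) dB_t.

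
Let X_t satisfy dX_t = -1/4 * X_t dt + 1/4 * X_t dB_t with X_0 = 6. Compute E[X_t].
E[X_t] = 6*exp(-t/4)

For GBM dX = mu X dt + sigma X dB with X_0 = x_0, apply Itô to Y = log X: dY = (mu - sigma^2/2) dt + sigma dB, so Y_t = log(x_0) + (mu - sigma^2/2) t + sigma B_t and hence X_t = x_0 * exp((mu - sigma^2/2) t + sigma B_t).
With mu = -1/4, sigma = 1/4, x_0 = 6, this gives:
  X_t = 6 * exp((-9/32) * t + (1/4) * B_t).
Since sigma*B_t ~ Normal(0, sigma^2 t), E[exp(sigma*B_t)] = exp(sigma^2 t / 2); so E[X_t] = x_0 * exp((mu - sigma^2/2) t) * exp(sigma^2 t / 2) = x_0 * exp(mu t) = 6*exp(-t/4).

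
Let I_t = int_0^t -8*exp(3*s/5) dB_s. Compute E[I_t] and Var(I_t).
E[I_t] = 0; Var(I_t) = 160*exp(6*t/5)/3 - 160/3

The Itô integral of a deterministic integrand f(s) has mean 0 because each increment f(s) * (B_{s+ds} - B_s) has mean 0. By the Itô isometry:
  Var( int_0^t f(s) dB_s ) = E[ (int_0^t f(s) dB_s)^2 ] = int_0^t f(s)^2 ds.
Here f(s) = -8*exp(3*s/5), so f(s)^2 = 64*exp(6*s/5). Integrate:
  int_0^t (64*exp(6*s/5)) ds = 160*exp(6*t/5)/3 - 160/3.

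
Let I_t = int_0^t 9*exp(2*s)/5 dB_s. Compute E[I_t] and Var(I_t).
E[I_t] = 0; Var(I_t) = 81*exp(4*t)/100 - 81/100

The Itô integral of a deterministic integrand f(s) has mean 0 because each increment f(s) * (B_{s+ds} - B_s) has mean 0. By the Itô isometry:
  Var( int_0^t f(s) dB_s ) = E[ (int_0^t f(s) dB_s)^2 ] = int_0^t f(s)^2 ds.
Here f(s) = 9*exp(2*s)/5, so f(s)^2 = 81*exp(4*s)/25. Integrate:
  int_0^t (81*exp(4*s)/25) ds = 81*exp(4*t)/100 - 81/100.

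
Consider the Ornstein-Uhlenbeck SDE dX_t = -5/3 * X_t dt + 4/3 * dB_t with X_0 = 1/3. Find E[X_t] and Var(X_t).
E[X_t] = exp(-5*t/3)/3; Var(X_t) = 8/15 - 8*exp(-10*t/3)/15

The OU SDE dX = -theta X dt + sigma dB admits the integrating factor exp(theta t): d(exp(theta t) X_t) = sigma exp(theta t) dB_t. Integrating from 0 to t:
  X_t = x_0 * exp(-theta t) + sigma * int_0^t exp(-theta (t-s)) dB_s.
The Itô integral has mean 0 and (by the Itô isometry) variance sigma^2 * int_0^t exp(-2 theta (t - s)) ds = sigma^2 * (1 - exp(-2 theta t)) / (2 theta).
With theta = 5/3, sigma = 4/3, x_0 = 1/3:
  E[X_t] = 1/3 * exp(-5/3 t) = exp(-5*t/3)/3
  Var(X_t) = (4/3)^2 * (1 - exp(-2*5/3 t)) / (2 * 5/3) = 8/15 - 8*exp(-10*t/3)/15.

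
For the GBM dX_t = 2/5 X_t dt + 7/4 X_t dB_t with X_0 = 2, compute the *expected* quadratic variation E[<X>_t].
E[<X>_t] = 980*exp(309*t/80)/309 - 980/309

<X>_t = int_0^t ((7/4) * X_s)^2 ds. Taking expectation inside the integral: E[<X>_t] = (7/4)^2 * int_0^t E[X_s^2] ds. For GBM, E[X_s^2] = x_0^2 * exp((2 mu + sigma^2) s). Integrating:
  E[<X>_t] = (7/4)^2 * 2^2 * (exp((2*(2/5) + (7/4)^2) t) - 1) / (2*(2/5) + (7/4)^2)
           = (7/4)^2 * 2^2 * (exp((309/80) t) - 1) / (309/80) = 980*exp(309*t/80)/309 - 980/309.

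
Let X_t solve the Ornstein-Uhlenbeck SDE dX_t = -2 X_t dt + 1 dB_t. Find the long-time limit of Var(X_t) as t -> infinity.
lim Var(X_t) = 1/4

The OU SDE dX = -theta X dt + sigma dB admits the integrating factor exp(theta t): d(exp(theta t) X_t) = sigma exp(theta t) dB_t. Integrating from 0 to t gives X_t = x_0 * exp(-theta t) + sigma * int_0^t exp(-theta (t-s)) dB_s for any initial x_0. The Itô integral has variance (by the Itô isometry) sigma^2 * int_0^t exp(-2 theta (t - s)) ds = sigma^2 * (1 - exp(-2 theta t)) / (2 theta), independent of x_0.
With theta = 2, sigma = 1:
  Var(X_t) = (1)^2 * (1 - exp(-2*2 t)) / (2 * 2) = 1/4 - exp(-4*t)/4.
As t -> infinity, exp(-2*2 t) -> 0, so the stationary variance is sigma^2 / (2 theta) = 1/4.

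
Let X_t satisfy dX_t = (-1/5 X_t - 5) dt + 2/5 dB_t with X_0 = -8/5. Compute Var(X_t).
Var(X_t) = 2/5 - 2*exp(-2*t/5)/5

The variance V(t) = Var(X_t) satisfies V'(t) = 2 a V(t) + c^2 with V(0) = 0 (drift coefficient is linear in X, diffusion is constant). With a = -1/5, c = 2/5, the solution is
  V(t) = (c^2 / (2 a)) * (exp(2 a t) - 1)
       = ((2/5)^2 / (2*(-1/5))) * (exp((-2/5) t) - 1)
       = 2/5 - 2*exp(-2*t/5)/5.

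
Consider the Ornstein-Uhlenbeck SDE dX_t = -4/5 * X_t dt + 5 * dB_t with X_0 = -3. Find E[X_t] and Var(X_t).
E[X_t] = -3*exp(-4*t/5); Var(X_t) = 125/8 - 125*exp(-8*t/5)/8

The OU SDE dX = -theta X dt + sigma dB admits the integrating factor exp(theta t): d(exp(theta t) X_t) = sigma exp(theta t) dB_t. Integrating from 0 to t:
  X_t = x_0 * exp(-theta t) + sigma * int_0^t exp(-theta (t-s)) dB_s.
The Itô integral has mean 0 and (by the Itô isometry) variance sigma^2 * int_0^t exp(-2 theta (t - s)) ds = sigma^2 * (1 - exp(-2 theta t)) / (2 theta).
With theta = 4/5, sigma = 5, x_0 = -3:
  E[X_t] = -3 * exp(-4/5 t) = -3*exp(-4*t/5)
  Var(X_t) = (5)^2 * (1 - exp(-2*4/5 t)) / (2 * 4/5) = 125/8 - 125*exp(-8*t/5)/8.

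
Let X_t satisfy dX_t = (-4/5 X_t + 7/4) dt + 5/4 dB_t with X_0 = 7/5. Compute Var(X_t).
Var(X_t) = 125/128 - 125*exp(-8*t/5)/128

The variance V(t) = Var(X_t) satisfies V'(t) = 2 a V(t) + c^2 with V(0) = 0 (drift coefficient is linear in X, diffusion is constant). With a = -4/5, c = 5/4, the solution is
  V(t) = (c^2 / (2 a)) * (exp(2 a t) - 1)
       = ((5/4)^2 / (2*(-4/5))) * (exp((-8/5) t) - 1)
       = 125/128 - 125*exp(-8*t/5)/128.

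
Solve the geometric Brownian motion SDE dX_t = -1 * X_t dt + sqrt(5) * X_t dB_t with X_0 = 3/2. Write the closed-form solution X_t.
X_t = 3/2 * exp((-7/2) * t + (sqrt(5)) * B_t)

For GBM dX = mu X dt + sigma X dB with X_0 = x_0, apply Itô to Y = log X: dY = (mu - sigma^2/2) dt + sigma dB, so Y_t = log(x_0) + (mu - sigma^2/2) t + sigma B_t and hence X_t = x_0 * exp((mu - sigma^2/2) t + sigma B_t).
With mu = -1, sigma = sqrt(5), x_0 = 3/2, this gives:
  X_t = 3/2 * exp((-7/2) * t + (sqrt(5)) * B_t).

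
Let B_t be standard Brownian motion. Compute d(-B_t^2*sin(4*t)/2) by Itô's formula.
d(-B_t^2*sin(4*t)/2) = (-2*B_t^2*cos(4*t) - sin(4*t)/2) dt + (-B_t*sin(4*t)) dB_t

Itô's formula for f(t, x): d f(t, B_t) = (f_t + (1/2) f_xx) dt + f_x dB_t. Compute partials of f(t, x) = -x^2*sin(4*t)/2:
  f_t(t,x)  = -2*x^2*cos(4*t)
  f_x(t,x)  = -x*sin(4*t)
  f_xx(t,x) = -sin(4*t)
Assemble drift = f_t + (1/2) f_xx = -2*x^2*cos(4*t) - sin(4*t)/2 and diffusion = f_x = -x*sin(4*t). Substituting x = B_t:
  d(-B_t^2*sin(4*t)/2) = (-2*B_t^2*cos(4*t) - sin(4*t)/2) dt + (-B_t*sin(4*t)) dB_t.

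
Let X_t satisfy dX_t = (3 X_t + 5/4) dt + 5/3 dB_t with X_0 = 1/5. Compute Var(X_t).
Var(X_t) = 25*exp(6*t)/54 - 25/54

The variance V(t) = Var(X_t) satisfies V'(t) = 2 a V(t) + c^2 with V(0) = 0 (drift coefficient is linear in X, diffusion is constant). With a = 3, c = 5/3, the solution is
  V(t) = (c^2 / (2 a)) * (exp(2 a t) - 1)
       = ((5/3)^2 / (2*3)) * (exp(6 t) - 1)
       = 25*exp(6*t)/54 - 25/54.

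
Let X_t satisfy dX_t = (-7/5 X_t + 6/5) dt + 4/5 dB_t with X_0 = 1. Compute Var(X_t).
Var(X_t) = 8/35 - 8*exp(-14*t/5)/35

The variance V(t) = Var(X_t) satisfies V'(t) = 2 a V(t) + c^2 with V(0) = 0 (drift coefficient is linear in X, diffusion is constant). With a = -7/5, c = 4/5, the solution is
  V(t) = (c^2 / (2 a)) * (exp(2 a t) - 1)
       = ((4/5)^2 / (2*(-7/5))) * (exp((-14/5) t) - 1)
       = 8/35 - 8*exp(-14*t/5)/35.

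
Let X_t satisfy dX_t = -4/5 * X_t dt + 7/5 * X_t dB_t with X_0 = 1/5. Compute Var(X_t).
Var(X_t) = (exp(49*t/25) - 1)*exp(-8*t/5)/25

For GBM dX = mu X dt + sigma X dB with X_0 = x_0, apply Itô to Y = log X: dY = (mu - sigma^2/2) dt + sigma dB, so Y_t = log(x_0) + (mu - sigma^2/2) t + sigma B_t and hence X_t = x_0 * exp((mu - sigma^2/2) t + sigma B_t).
With mu = -4/5, sigma = 7/5, x_0 = 1/5, this gives:
  X_t = 1/5 * exp((-89/50) * t + (7/5) * B_t).
Since sigma*B_t ~ Normal(0, sigma^2 t), E[exp(sigma*B_t)] = exp(sigma^2 t / 2); so E[X_t] = x_0 * exp((mu - sigma^2/2) t) * exp(sigma^2 t / 2) = x_0 * exp(mu t) = exp(-4*t/5)/5.
Var(X_t) = E[X_t^2] - (E[X_t])^2 = x_0^2 * exp(2 mu t) * (exp(sigma^2 t) - 1) = (exp(49*t/25) - 1)*exp(-8*t/5)/25.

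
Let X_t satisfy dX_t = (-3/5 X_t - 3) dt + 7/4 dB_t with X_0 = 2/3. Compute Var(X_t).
Var(X_t) = 245/96 - 245*exp(-6*t/5)/96

The variance V(t) = Var(X_t) satisfies V'(t) = 2 a V(t) + c^2 with V(0) = 0 (drift coefficient is linear in X, diffusion is constant). With a = -3/5, c = 7/4, the solution is
  V(t) = (c^2 / (2 a)) * (exp(2 a t) - 1)
       = ((7/4)^2 / (2*(-3/5))) * (exp((-6/5) t) - 1)
       = 245/96 - 245*exp(-6*t/5)/96.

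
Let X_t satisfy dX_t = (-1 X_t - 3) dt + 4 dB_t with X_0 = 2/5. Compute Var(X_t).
Var(X_t) = 8 - 8*exp(-2*t)

The variance V(t) = Var(X_t) satisfies V'(t) = 2 a V(t) + c^2 with V(0) = 0 (drift coefficient is linear in X, diffusion is constant). With a = -1, c = 4, the solution is
  V(t) = (c^2 / (2 a)) * (exp(2 a t) - 1)
       = (4^2 / (2*(-1))) * (exp((-2) t) - 1)
       = 8 - 8*exp(-2*t).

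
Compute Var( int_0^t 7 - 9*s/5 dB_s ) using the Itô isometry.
Var = t*(27*t^2 - 315*t + 1225)/25

The Itô integral of a deterministic integrand f(s) has mean 0 because each increment f(s) * (B_{s+ds} - B_s) has mean 0. By the Itô isometry:
  Var( int_0^t f(s) dB_s ) = E[ (int_0^t f(s) dB_s)^2 ] = int_0^t f(s)^2 ds.
Here f(s) = 7 - 9*s/5, so f(s)^2 = (9*s - 35)^2/25. Integrate:
  int_0^t ((9*s - 35)^2/25) ds = t*(27*t^2 - 315*t + 1225)/25.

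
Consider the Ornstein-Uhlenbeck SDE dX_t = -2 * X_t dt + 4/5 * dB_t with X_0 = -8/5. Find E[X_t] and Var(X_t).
E[X_t] = -8*exp(-2*t)/5; Var(X_t) = 4/25 - 4*exp(-4*t)/25

The OU SDE dX = -theta X dt + sigma dB admits the integrating factor exp(theta t): d(exp(theta t) X_t) = sigma exp(theta t) dB_t. Integrating from 0 to t:
  X_t = x_0 * exp(-theta t) + sigma * int_0^t exp(-theta (t-s)) dB_s.
The Itô integral has mean 0 and (by the Itô isometry) variance sigma^2 * int_0^t exp(-2 theta (t - s)) ds = sigma^2 * (1 - exp(-2 theta t)) / (2 theta).
With theta = 2, sigma = 4/5, x_0 = -8/5:
  E[X_t] = -8/5 * exp(-2 t) = -8*exp(-2*t)/5
  Var(X_t) = (4/5)^2 * (1 - exp(-2*2 t)) / (2 * 2) = 4/25 - 4*exp(-4*t)/25.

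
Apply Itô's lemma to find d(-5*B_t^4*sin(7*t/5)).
d(-5*B_t^4*sin(7*t/5)) = (-B_t^2*(7*B_t^2*cos(7*t/5) + 30*sin(7*t/5))) dt + (-20*B_t^3*sin(7*t/5)) dB_t

Itô's formula for f(t, x): d f(t, B_t) = (f_t + (1/2) f_xx) dt + f_x dB_t. Compute partials of f(t, x) = -5*x^4*sin(7*t/5):
  f_t(t,x)  = -7*x^4*cos(7*t/5)
  f_x(t,x)  = -20*x^3*sin(7*t/5)
  f_xx(t,x) = -60*x^2*sin(7*t/5)
Assemble drift = f_t + (1/2) f_xx = -x^2*(7*x^2*cos(7*t/5) + 30*sin(7*t/5)) and diffusion = f_x = -20*x^3*sin(7*t/5). Substituting x = B_t:
  d(-5*B_t^4*sin(7*t/5)) = (-B_t^2*(7*B_t^2*cos(7*t/5) + 30*sin(7*t/5))) dt + (-20*B_t^3*sin(7*t/5)) dB_t.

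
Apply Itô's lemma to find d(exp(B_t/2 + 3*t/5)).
d(exp(B_t/2 + 3*t/5)) = (29*exp(B_t/2 + 3*t/5)/40) dt + (exp(B_t/2 + 3*t/5)/2) dB_t

Itô's formula for f(t, x): d f(t, B_t) = (f_t + (1/2) f_xx) dt + f_x dB_t. Compute partials of f(t, x) = exp(3*t/5 + x/2):
  f_t(t,x)  = 3*exp(3*t/5 + x/2)/5
  f_x(t,x)  = exp(3*t/5 + x/2)/2
  f_xx(t,x) = exp(3*t/5 + x/2)/4
Assemble drift = f_t + (1/2) f_xx = 29*exp(3*t/5 + x/2)/40 and diffusion = f_x = exp(3*t/5 + x/2)/2. Substituting x = B_t:
  d(exp(B_t/2 + 3*t/5)) = (29*exp(B_t/2 + 3*t/5)/40) dt + (exp(B_t/2 + 3*t/5)/2) dB_t.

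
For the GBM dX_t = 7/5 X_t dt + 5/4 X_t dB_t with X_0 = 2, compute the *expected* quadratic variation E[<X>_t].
E[<X>_t] = 500*exp(349*t/80)/349 - 500/349

<X>_t = int_0^t ((5/4) * X_s)^2 ds. Taking expectation inside the integral: E[<X>_t] = (5/4)^2 * int_0^t E[X_s^2] ds. For GBM, E[X_s^2] = x_0^2 * exp((2 mu + sigma^2) s). Integrating:
  E[<X>_t] = (5/4)^2 * 2^2 * (exp((2*(7/5) + (5/4)^2) t) - 1) / (2*(7/5) + (5/4)^2)
           = (5/4)^2 * 2^2 * (exp((349/80) t) - 1) / (349/80) = 500*exp(349*t/80)/349 - 500/349.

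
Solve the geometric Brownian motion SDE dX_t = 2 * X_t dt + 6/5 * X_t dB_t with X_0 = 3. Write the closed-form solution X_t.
X_t = 3 * exp((32/25) * t + (6/5) * B_t)

For GBM dX = mu X dt + sigma X dB with X_0 = x_0, apply Itô to Y = log X: dY = (mu - sigma^2/2) dt + sigma dB, so Y_t = log(x_0) + (mu - sigma^2/2) t + sigma B_t and hence X_t = x_0 * exp((mu - sigma^2/2) t + sigma B_t).
With mu = 2, sigma = 6/5, x_0 = 3, this gives:
  X_t = 3 * exp((32/25) * t + (6/5) * B_t).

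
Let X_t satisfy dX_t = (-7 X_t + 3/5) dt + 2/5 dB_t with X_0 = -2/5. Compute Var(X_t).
Var(X_t) = 2/175 - 2*exp(-14*t)/175

The variance V(t) = Var(X_t) satisfies V'(t) = 2 a V(t) + c^2 with V(0) = 0 (drift coefficient is linear in X, diffusion is constant). With a = -7, c = 2/5, the solution is
  V(t) = (c^2 / (2 a)) * (exp(2 a t) - 1)
       = ((2/5)^2 / (2*(-7))) * (exp((-14) t) - 1)
       = 2/175 - 2*exp(-14*t)/175.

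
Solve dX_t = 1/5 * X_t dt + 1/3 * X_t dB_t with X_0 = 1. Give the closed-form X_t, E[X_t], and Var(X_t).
X_t = 1 * exp((13/90) t + (1/3) B_t); E[X_t] = exp(t/5); Var(X_t) = (exp(t/9) - 1)*exp(2*t/5)

For GBM dX = mu X dt + sigma X dB with X_0 = x_0, apply Itô to Y = log X: dY = (mu - sigma^2/2) dt + sigma dB, so Y_t = log(x_0) + (mu - sigma^2/2) t + sigma B_t and hence X_t = x_0 * exp((mu - sigma^2/2) t + sigma B_t).
With mu = 1/5, sigma = 1/3, x_0 = 1, this gives:
  X_t = 1 * exp((13/90) * t + (1/3) * B_t).
Since sigma*B_t ~ Normal(0, sigma^2 t), E[exp(sigma*B_t)] = exp(sigma^2 t / 2); so E[X_t] = x_0 * exp((mu - sigma^2/2) t) * exp(sigma^2 t / 2) = x_0 * exp(mu t) = exp(t/5).
Var(X_t) = E[X_t^2] - (E[X_t])^2 = x_0^2 * exp(2 mu t) * (exp(sigma^2 t) - 1) = (exp(t/9) - 1)*exp(2*t/5).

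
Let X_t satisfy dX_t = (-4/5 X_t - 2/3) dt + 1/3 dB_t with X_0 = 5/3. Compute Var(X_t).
Var(X_t) = 5/72 - 5*exp(-8*t/5)/72

The variance V(t) = Var(X_t) satisfies V'(t) = 2 a V(t) + c^2 with V(0) = 0 (drift coefficient is linear in X, diffusion is constant). With a = -4/5, c = 1/3, the solution is
  V(t) = (c^2 / (2 a)) * (exp(2 a t) - 1)
       = ((1/3)^2 / (2*(-4/5))) * (exp((-8/5) t) - 1)
       = 5/72 - 5*exp(-8*t/5)/72.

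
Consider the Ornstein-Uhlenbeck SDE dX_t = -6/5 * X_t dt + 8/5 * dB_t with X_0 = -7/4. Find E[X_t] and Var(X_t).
E[X_t] = -7*exp(-6*t/5)/4; Var(X_t) = 16/15 - 16*exp(-12*t/5)/15

The OU SDE dX = -theta X dt + sigma dB admits the integrating factor exp(theta t): d(exp(theta t) X_t) = sigma exp(theta t) dB_t. Integrating from 0 to t:
  X_t = x_0 * exp(-theta t) + sigma * int_0^t exp(-theta (t-s)) dB_s.
The Itô integral has mean 0 and (by the Itô isometry) variance sigma^2 * int_0^t exp(-2 theta (t - s)) ds = sigma^2 * (1 - exp(-2 theta t)) / (2 theta).
With theta = 6/5, sigma = 8/5, x_0 = -7/4:
  E[X_t] = -7/4 * exp(-6/5 t) = -7*exp(-6*t/5)/4
  Var(X_t) = (8/5)^2 * (1 - exp(-2*6/5 t)) / (2 * 6/5) = 16/15 - 16*exp(-12*t/5)/15.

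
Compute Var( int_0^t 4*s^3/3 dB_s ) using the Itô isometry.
Var = 16*t^7/63

The Itô integral of a deterministic integrand f(s) has mean 0 because each increment f(s) * (B_{s+ds} - B_s) has mean 0. By the Itô isometry:
  Var( int_0^t f(s) dB_s ) = E[ (int_0^t f(s) dB_s)^2 ] = int_0^t f(s)^2 ds.
Here f(s) = 4*s^3/3, so f(s)^2 = 16*s^6/9. Integrate:
  int_0^t (16*s^6/9) ds = 16*t^7/63.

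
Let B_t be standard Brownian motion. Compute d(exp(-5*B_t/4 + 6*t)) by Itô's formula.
d(exp(-5*B_t/4 + 6*t)) = (217*exp(-5*B_t/4 + 6*t)/32) dt + (-5*exp(-5*B_t/4 + 6*t)/4) dB_t

Itô's formula for f(t, x): d f(t, B_t) = (f_t + (1/2) f_xx) dt + f_x dB_t. Compute partials of f(t, x) = exp(6*t - 5*x/4):
  f_t(t,x)  = 6*exp(6*t - 5*x/4)
  f_x(t,x)  = -5*exp(6*t - 5*x/4)/4
  f_xx(t,x) = 25*exp(6*t - 5*x/4)/16
Assemble drift = f_t + (1/2) f_xx = 217*exp(6*t - 5*x/4)/32 and diffusion = f_x = -5*exp(6*t - 5*x/4)/4. Substituting x = B_t:
  d(exp(-5*B_t/4 + 6*t)) = (217*exp(-5*B_t/4 + 6*t)/32) dt + (-5*exp(-5*B_t/4 + 6*t)/4) dB_t.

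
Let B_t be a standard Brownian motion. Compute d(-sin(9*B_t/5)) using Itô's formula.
d(-sin(9*B_t/5)) = (81*sin(9*B_t/5)/50) dt + (-9*cos(9*B_t/5)/5) dB_t

Itô's formula for f(B_t) gives d f(B_t) = f'(B_t) dB_t + (1/2) f''(B_t) dt. Compute derivatives of f(x) = -sin(9*x/5):
  f'(x)  = -9*cos(9*x/5)/5
  f''(x) = 81*sin(9*x/5)/25
Substitute x = B_t and multiply the f'' term by 1/2:
  drift     = (1/2) * (81*sin(9*x/5)/25) evaluated at B_t = 81*sin(9*B_t/5)/50
  diffusion = (-9*cos(9*x/5)/5) evaluated at B_t = -9*cos(9*B_t/5)/5
Therefore d(-sin(9*B_t/5)) = (81*sin(9*B_t/5)/50) dt + (-9*cos(9*B_t/5)/5) dB_t.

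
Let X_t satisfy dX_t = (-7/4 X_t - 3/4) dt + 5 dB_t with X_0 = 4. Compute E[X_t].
E[X_t] = -3/7 + 31*exp(-7*t/4)/7

Taking expectations and using E[dB_t] = 0, the mean m(t) = E[X_t] satisfies the ODE m'(t) = a m(t) + b with m(0) = x_0. With a = -7/4, b = -3/4, x_0 = 4, the solution is
  m(t) = x_0 * exp(a t) + (b/a) * (exp(a t) - 1)
       = 4 * exp((-7/4) t) + ((-3/4)/(-7/4)) * (exp((-7/4) t) - 1)
       = -3/7 + 31*exp(-7*t/4)/7.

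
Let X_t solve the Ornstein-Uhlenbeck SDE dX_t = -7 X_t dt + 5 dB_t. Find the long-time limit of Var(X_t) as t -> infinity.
lim Var(X_t) = 25/14

The OU SDE dX = -theta X dt + sigma dB admits the integrating factor exp(theta t): d(exp(theta t) X_t) = sigma exp(theta t) dB_t. Integrating from 0 to t gives X_t = x_0 * exp(-theta t) + sigma * int_0^t exp(-theta (t-s)) dB_s for any initial x_0. The Itô integral has variance (by the Itô isometry) sigma^2 * int_0^t exp(-2 theta (t - s)) ds = sigma^2 * (1 - exp(-2 theta t)) / (2 theta), independent of x_0.
With theta = 7, sigma = 5:
  Var(X_t) = (5)^2 * (1 - exp(-2*7 t)) / (2 * 7) = 25/14 - 25*exp(-14*t)/14.
As t -> infinity, exp(-2*7 t) -> 0, so the stationary variance is sigma^2 / (2 theta) = 25/14.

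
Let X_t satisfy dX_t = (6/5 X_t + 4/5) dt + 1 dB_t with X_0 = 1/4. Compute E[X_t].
E[X_t] = 11*exp(6*t/5)/12 - 2/3

Taking expectations and using E[dB_t] = 0, the mean m(t) = E[X_t] satisfies the ODE m'(t) = a m(t) + b with m(0) = x_0. With a = 6/5, b = 4/5, x_0 = 1/4, the solution is
  m(t) = x_0 * exp(a t) + (b/a) * (exp(a t) - 1)
       = (1/4) * exp((6/5) t) + ((4/5)/(6/5)) * (exp((6/5) t) - 1)
       = 11*exp(6*t/5)/12 - 2/3.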